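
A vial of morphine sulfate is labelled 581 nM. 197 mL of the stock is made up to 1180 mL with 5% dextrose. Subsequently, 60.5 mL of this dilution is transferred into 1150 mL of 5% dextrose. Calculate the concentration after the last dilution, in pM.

Overall dilution factor = 5.990 × 20.01 = 120.
581 nM / 120 = 4.85 nM = 4850 pM.

4850 pM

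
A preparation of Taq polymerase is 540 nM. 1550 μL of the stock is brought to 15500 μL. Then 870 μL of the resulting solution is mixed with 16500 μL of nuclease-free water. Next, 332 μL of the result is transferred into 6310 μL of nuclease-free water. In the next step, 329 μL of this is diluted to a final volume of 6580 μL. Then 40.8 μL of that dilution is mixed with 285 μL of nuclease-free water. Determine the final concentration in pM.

Overall dilution factor = 10 × 19.97 × 20.01 × 20 × 7.985 = 6.38 × 10⁵.
540 nM / 6.38 × 10⁵ = 8.47 × 10⁻⁴ nM = 0.847 pM.

0.847 pM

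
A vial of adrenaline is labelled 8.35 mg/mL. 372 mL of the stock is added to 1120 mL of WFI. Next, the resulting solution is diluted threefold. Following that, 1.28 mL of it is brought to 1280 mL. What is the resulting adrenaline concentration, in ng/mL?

Overall dilution factor = 4.011 × 3 × 1000 = 1.20 × 10⁴.
8.35 mg/mL / 1.20 × 10⁴ = 6.94 × 10⁻⁴ mg/mL = 694 ng/mL.

694 ng/mL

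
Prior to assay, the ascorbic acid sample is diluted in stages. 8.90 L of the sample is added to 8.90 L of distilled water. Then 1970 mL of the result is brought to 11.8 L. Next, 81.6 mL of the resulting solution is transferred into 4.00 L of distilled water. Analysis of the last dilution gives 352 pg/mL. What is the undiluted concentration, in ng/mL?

Overall dilution factor = 2 × 5.990 × 50.02 = 599.
Original = 352 pg/mL × 599 = 2.11 × 10⁵ pg/mL = 211 ng/mL.

211 ng/mL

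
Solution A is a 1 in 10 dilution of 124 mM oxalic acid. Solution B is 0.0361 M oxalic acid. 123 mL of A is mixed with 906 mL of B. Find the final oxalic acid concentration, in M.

C_A = 124 mM / 10 = 12.4 mM.
C_B = 0.0361 M = 36.1 mM.
C_mix = (C_A·V_A + C_B·V_B)/(V_A + V_B) = (12.4×123 + 36.1×906) / 1029 = 33.3 mM = 0.0333 M.

0.0333 M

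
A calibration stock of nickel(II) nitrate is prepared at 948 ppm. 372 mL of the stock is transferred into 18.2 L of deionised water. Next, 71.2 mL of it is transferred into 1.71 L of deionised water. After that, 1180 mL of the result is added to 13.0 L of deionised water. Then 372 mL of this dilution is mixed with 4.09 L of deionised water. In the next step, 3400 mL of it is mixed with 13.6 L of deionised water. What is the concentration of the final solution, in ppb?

Overall dilution factor = 49.92 × 25.02 × 12.02 × 11.99 × 5 = 9.00 × 10⁵.
948 ppm / 9.00 × 10⁵ = 1.05 × 10⁻³ ppm = 1.05 ppb.

1.05 ppb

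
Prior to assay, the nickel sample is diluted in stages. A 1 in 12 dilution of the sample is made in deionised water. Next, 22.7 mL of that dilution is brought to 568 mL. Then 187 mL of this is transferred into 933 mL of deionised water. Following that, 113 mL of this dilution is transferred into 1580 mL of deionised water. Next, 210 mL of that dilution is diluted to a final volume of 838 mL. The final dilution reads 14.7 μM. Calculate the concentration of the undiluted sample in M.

Overall dilution factor = 12 × 25.02 × 5.989 × 14.98 × 3.990 = 1.08 × 10⁵.
Original = 14.7 μM × 1.08 × 10⁵ = 1.58 × 10⁶ μM = 1.58 M.

1.58 M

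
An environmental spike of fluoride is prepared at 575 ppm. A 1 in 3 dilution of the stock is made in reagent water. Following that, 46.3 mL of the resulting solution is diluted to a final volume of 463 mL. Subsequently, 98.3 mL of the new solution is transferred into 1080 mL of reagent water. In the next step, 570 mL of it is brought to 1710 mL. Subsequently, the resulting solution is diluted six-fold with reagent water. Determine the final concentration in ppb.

88.8 ppb

Overall dilution factor = 3 × 10 × 11.99 × 3 × 6 = 6473.
575 ppm / 6473 = 0.0888 ppm = 88.8 ppb.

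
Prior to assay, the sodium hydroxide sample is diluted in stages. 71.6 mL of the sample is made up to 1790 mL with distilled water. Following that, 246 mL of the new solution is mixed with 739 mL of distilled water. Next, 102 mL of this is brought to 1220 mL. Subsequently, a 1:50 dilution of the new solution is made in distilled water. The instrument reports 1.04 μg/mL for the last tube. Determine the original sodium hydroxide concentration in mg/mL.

Overall dilution factor = 25 × 4.004 × 11.96 × 50 = 5.99 × 10⁴.
Original = 1.04 μg/mL × 5.99 × 10⁴ = 6.23 × 10⁴ μg/mL = 62.3 mg/mL.

62.3 mg/mL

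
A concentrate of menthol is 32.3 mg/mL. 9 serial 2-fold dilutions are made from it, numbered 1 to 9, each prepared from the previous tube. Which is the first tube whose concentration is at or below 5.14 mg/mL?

Tube n has concentration 32.3 mg/mL / 2ⁿ.
Need 2ⁿ ≥ 32.3 mg/mL / 5.14 mg/mL = 6.28, so n ≥ 2.65.
First such tube: n = 3.

tube 3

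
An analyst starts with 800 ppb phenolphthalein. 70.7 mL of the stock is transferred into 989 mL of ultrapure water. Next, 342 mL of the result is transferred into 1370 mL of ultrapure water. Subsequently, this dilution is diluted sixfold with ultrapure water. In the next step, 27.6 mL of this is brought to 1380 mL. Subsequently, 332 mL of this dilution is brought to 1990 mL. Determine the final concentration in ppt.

Overall dilution factor = 14.99 × 5.006 × 6 × 50 × 5.994 = 1.35 × 10⁵.
800 ppb / 1.35 × 10⁵ = 5.93 × 10⁻³ ppb = 5.93 ppt.

5.93 ppt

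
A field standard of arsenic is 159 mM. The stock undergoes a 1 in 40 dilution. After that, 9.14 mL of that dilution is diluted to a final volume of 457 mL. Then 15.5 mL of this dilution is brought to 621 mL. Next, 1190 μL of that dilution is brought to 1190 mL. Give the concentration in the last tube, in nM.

1.98 nM

Overall dilution factor = 40 × 50 × 40.06 × 1000 = 8.01 × 10⁷.
159 mM / 8.01 × 10⁷ = 1.98 × 10⁻⁶ mM = 1.98 nM.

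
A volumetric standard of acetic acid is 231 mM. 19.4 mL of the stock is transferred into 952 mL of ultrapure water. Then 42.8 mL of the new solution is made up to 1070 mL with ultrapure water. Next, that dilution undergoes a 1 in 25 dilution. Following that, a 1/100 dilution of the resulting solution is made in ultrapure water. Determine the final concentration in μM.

Overall dilution factor = 50.07 × 25 × 25 × 100 = 3.13 × 10⁶.
231 mM / 3.13 × 10⁶ = 7.38 × 10⁻⁵ mM = 0.0738 μM.

0.0738 μM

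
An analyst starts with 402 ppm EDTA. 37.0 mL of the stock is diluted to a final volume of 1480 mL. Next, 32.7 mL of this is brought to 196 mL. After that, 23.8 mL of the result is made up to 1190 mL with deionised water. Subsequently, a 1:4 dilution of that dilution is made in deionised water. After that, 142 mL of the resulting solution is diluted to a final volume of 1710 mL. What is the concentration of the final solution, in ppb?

0.696 ppb

Overall dilution factor = 40 × 5.994 × 50 × 4 × 12.04 = 5.77 × 10⁵.
402 ppm / 5.77 × 10⁵ = 6.96 × 10⁻⁴ ppm = 0.696 ppb.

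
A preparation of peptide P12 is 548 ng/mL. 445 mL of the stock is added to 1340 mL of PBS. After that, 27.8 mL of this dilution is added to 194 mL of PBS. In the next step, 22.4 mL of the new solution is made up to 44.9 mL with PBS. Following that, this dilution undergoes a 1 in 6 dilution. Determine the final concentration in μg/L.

1.42 μg/L

Overall dilution factor = 4.011 × 7.978 × 2.004 × 6 = 385.
548 ng/mL / 385 = 1.42 ng/mL = 1.42 μg/L.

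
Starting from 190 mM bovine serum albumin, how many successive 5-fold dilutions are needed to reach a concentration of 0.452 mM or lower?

Need 5ⁿ ≥ 420, so n ≥ log(420)/log(5) = 3.75.
Minimum whole steps: n = 4.

4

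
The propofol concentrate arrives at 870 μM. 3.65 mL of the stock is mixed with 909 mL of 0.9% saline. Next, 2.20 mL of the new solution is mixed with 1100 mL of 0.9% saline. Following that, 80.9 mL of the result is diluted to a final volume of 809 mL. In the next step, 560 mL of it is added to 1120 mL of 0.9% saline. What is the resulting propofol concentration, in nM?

Overall dilution factor = 250.0 × 501 × 10 × 3 = 3.76 × 10⁶.
870 μM / 3.76 × 10⁶ = 2.31 × 10⁻⁴ μM = 0.231 nM.

0.231 nM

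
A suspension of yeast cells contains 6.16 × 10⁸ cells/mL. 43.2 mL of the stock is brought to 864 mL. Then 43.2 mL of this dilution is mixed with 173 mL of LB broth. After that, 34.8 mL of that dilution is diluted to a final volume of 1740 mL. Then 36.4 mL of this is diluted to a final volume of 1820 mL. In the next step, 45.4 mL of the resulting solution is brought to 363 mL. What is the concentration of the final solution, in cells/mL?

308 cells/mL

Overall dilution factor = 20 × 5.005 × 50 × 50 × 7.996 = 2.00 × 10⁶.
6.16 × 10⁸ cells/mL / 2.00 × 10⁶ = 308 cells/mL.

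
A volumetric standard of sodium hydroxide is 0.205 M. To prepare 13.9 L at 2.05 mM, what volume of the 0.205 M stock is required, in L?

0.139 L

2.05 mM = 2.05 × 10⁻³ M.
V₁ = C₂V₂/C₁ = 2.05 × 10⁻³ × 13.9 / 0.205 = 0.139 L.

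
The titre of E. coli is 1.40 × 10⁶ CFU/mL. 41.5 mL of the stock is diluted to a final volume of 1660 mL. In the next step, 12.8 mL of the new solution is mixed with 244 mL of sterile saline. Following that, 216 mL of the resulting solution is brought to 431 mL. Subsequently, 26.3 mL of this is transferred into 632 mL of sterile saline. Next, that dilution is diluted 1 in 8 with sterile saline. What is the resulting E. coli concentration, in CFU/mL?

Overall dilution factor = 40 × 20.06 × 1.995 × 25.03 × 8 = 3.21 × 10⁵.
1.40 × 10⁶ CFU/mL / 3.21 × 10⁵ = 4.37 CFU/mL.

4.37 CFU/mL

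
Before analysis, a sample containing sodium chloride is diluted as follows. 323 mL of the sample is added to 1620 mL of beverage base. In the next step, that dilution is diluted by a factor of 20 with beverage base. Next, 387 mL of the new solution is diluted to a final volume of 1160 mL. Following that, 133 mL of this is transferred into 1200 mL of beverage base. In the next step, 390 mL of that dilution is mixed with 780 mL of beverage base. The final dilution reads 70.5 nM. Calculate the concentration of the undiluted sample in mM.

0.764 mM

Overall dilution factor = 6.015 × 20 × 2.997 × 10.02 × 3 = 1.08 × 10⁴.
Original = 70.5 nM × 1.08 × 10⁴ = 7.64 × 10⁵ nM = 0.764 mM.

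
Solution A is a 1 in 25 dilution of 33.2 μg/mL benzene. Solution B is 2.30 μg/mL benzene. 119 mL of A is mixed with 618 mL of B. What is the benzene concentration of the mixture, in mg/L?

C_A = 33.2 μg/mL / 25 = 1.33 μg/mL.
C_mix = (C_A·V_A + C_B·V_B)/(V_A + V_B) = (1.33×119 + 2.30×618) / 737.0 = 2.14 μg/mL = 2.14 mg/L.

2.14 mg/L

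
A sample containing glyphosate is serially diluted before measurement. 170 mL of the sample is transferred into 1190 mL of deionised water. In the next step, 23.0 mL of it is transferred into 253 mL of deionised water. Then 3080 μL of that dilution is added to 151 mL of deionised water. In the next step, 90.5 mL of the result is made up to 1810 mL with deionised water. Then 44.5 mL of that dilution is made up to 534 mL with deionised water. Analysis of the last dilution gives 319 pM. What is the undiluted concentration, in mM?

0.368 mM

Overall dilution factor = 8 × 12 × 50.03 × 20 × 12 = 1.15 × 10⁶.
Original = 319 pM × 1.15 × 10⁶ = 3.68 × 10⁸ pM = 0.368 mM.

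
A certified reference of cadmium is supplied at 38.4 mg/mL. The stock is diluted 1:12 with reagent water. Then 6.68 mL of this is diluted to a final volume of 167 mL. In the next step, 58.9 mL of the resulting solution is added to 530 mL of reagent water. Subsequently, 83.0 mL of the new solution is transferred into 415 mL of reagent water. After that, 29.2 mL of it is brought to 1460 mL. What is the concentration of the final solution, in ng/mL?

Overall dilution factor = 12 × 25 × 9.998 × 6 × 50 = 9.00 × 10⁵.
38.4 mg/mL / 9.00 × 10⁵ = 4.27 × 10⁻⁵ mg/mL = 42.7 ng/mL.

42.7 ng/mL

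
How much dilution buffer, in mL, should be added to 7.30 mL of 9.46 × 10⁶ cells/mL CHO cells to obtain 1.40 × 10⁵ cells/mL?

V₂ = C₁V₁/C₂ = 9.46 × 10⁶ × 7.30 / 1.40 × 10⁵ = 493 mL.
Diluent to add = V₂ − V₁ = 493 − 7.30 = 486 mL.

486 mL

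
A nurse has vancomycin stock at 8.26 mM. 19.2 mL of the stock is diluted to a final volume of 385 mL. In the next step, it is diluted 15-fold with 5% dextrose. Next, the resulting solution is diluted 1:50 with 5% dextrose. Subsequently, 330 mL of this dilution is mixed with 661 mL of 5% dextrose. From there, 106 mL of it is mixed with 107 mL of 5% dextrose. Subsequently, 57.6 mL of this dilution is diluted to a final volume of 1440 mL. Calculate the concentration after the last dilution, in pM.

Overall dilution factor = 20.05 × 15 × 50 × 3.003 × 2.009 × 25 = 2.27 × 10⁶.
8.26 mM / 2.27 × 10⁶ = 3.64 × 10⁻⁶ mM = 3640 pM.

3640 pM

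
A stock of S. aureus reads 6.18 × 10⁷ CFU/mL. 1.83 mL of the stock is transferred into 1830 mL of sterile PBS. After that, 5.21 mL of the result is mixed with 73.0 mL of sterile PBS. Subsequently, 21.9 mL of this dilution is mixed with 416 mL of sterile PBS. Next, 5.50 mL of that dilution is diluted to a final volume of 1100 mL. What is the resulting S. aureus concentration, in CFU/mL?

Overall dilution factor = 1001 × 15.01 × 20.00 × 200 = 6.01 × 10⁷.
6.18 × 10⁷ CFU/mL / 6.01 × 10⁷ = 1.03 CFU/mL.

1.03 CFU/mL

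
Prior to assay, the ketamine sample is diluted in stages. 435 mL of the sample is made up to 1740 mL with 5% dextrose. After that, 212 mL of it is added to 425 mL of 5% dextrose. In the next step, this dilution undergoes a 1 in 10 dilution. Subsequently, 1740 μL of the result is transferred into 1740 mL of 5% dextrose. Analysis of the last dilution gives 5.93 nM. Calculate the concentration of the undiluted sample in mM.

0.713 mM

Overall dilution factor = 4 × 3.005 × 10 × 1001 = 1.20 × 10⁵.
Original = 5.93 nM × 1.20 × 10⁵ = 7.13 × 10⁵ nM = 0.713 mM.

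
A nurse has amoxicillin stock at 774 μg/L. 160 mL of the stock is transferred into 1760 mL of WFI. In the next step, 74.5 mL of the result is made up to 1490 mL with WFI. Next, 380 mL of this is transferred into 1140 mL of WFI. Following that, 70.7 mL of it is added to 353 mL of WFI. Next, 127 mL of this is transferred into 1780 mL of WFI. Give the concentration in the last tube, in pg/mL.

8.96 pg/mL

Overall dilution factor = 12 × 20 × 4 × 5.993 × 15.02 = 8.64 × 10⁴.
774 μg/L / 8.64 × 10⁴ = 8.96 × 10⁻³ μg/L = 8.96 pg/mL.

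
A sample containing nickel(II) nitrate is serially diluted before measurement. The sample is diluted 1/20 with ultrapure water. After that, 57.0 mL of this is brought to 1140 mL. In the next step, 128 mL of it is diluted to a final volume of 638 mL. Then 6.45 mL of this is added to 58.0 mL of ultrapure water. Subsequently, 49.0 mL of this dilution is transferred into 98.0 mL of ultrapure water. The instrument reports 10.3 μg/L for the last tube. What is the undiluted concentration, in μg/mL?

616 μg/mL

Overall dilution factor = 20 × 20 × 4.984 × 9.992 × 3 = 5.98 × 10⁴.
Original = 10.3 μg/L × 5.98 × 10⁴ = 6.16 × 10⁵ μg/L = 616 μg/mL.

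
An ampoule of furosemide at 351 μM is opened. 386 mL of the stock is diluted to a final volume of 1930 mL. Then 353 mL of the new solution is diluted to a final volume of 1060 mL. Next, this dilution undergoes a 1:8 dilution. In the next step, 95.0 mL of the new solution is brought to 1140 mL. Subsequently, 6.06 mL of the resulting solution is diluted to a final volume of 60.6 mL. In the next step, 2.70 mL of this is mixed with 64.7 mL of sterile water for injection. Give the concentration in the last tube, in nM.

Overall dilution factor = 5 × 3.003 × 8 × 12 × 10 × 24.96 = 3.60 × 10⁵.
351 μM / 3.60 × 10⁵ = 9.76 × 10⁻⁴ μM = 0.976 nM.

0.976 nM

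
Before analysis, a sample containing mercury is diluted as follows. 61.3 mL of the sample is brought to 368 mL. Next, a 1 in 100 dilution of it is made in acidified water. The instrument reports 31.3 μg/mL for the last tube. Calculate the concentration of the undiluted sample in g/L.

Overall dilution factor = 6.003 × 100 = 600.
Original = 31.3 μg/mL × 600 = 1.88 × 10⁴ μg/mL = 18.8 g/L.

18.8 g/L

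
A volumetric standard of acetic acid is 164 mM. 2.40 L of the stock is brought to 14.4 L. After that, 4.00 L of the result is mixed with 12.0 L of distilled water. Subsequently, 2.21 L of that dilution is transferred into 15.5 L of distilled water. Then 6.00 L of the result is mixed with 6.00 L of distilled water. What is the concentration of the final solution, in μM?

426 μM

Overall dilution factor = 6 × 4 × 8.014 × 2 = 385.
164 mM / 385 = 0.426 mM = 426 μM.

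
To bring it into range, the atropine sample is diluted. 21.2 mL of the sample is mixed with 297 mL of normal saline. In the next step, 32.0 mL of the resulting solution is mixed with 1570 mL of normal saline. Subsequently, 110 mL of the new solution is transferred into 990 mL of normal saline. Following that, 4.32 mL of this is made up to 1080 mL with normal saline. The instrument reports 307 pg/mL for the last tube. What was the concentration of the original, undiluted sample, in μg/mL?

577 μg/mL

Overall dilution factor = 15.01 × 50.06 × 10 × 250 = 1.88 × 10⁶.
Original = 307 pg/mL × 1.88 × 10⁶ = 5.77 × 10⁸ pg/mL = 577 μg/mL.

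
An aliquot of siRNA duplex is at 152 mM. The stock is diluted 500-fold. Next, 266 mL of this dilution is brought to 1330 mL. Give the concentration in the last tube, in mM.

0.0608 mM

Overall dilution factor = 500 × 5 = 2500.
152 mM / 2500 = 0.0608 mM.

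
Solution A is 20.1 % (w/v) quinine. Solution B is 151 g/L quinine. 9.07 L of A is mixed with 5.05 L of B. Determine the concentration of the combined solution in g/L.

183 g/L

C_B = 151 g/L = 15.1 % (w/v).
C_mix = (C_A·V_A + C_B·V_B)/(V_A + V_B) = (20.1×9.07 + 15.1×5.05) / 14.12 = 18.3 % (w/v) = 183 g/L.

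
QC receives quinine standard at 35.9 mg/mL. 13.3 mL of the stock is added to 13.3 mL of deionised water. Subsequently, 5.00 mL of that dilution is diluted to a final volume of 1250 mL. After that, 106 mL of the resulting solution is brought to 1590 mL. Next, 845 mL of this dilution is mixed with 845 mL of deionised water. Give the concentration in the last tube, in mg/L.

2.39 mg/L

Overall dilution factor = 2 × 250 × 15 × 2 = 1.50 × 10⁴.
35.9 mg/mL / 1.50 × 10⁴ = 2.39 × 10⁻³ mg/mL = 2.39 mg/L.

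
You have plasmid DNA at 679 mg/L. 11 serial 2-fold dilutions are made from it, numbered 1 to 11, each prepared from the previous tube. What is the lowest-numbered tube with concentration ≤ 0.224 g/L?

tube 2

Tube n has concentration 679 mg/L / 2ⁿ.
Need 2ⁿ ≥ 679 mg/L / 0.224 g/L = 3.03, so n ≥ 1.60.
First such tube: n = 2.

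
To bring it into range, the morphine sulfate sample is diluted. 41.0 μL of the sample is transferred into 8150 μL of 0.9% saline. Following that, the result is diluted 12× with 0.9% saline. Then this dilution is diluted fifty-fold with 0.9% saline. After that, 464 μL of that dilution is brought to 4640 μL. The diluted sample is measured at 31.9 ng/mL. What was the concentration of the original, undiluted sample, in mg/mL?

Overall dilution factor = 199.8 × 12 × 50 × 10 = 1.20 × 10⁶.
Original = 31.9 ng/mL × 1.20 × 10⁶ = 3.82 × 10⁷ ng/mL = 38.2 mg/mL.

38.2 mg/mL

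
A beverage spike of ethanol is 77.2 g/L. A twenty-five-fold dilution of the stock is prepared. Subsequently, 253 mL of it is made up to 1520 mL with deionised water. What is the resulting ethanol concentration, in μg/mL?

514 μg/mL

Overall dilution factor = 25 × 6.008 = 150.
77.2 g/L / 150 = 0.514 g/L = 514 μg/mL.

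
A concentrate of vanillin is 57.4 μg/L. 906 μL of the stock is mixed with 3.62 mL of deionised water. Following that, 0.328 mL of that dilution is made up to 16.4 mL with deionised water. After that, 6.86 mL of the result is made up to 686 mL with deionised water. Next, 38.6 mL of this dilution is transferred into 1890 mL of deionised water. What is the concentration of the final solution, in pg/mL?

Overall dilution factor = 4.996 × 50 × 100 × 49.96 = 1.25 × 10⁶.
57.4 μg/L / 1.25 × 10⁶ = 4.60 × 10⁻⁵ μg/L = 0.0460 pg/mL.

0.0460 pg/mL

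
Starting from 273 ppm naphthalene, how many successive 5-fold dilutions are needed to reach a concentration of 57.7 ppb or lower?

Need 5ⁿ ≥ 4731, so n ≥ log(4731)/log(5) = 5.26.
Minimum whole steps: n = 6.

6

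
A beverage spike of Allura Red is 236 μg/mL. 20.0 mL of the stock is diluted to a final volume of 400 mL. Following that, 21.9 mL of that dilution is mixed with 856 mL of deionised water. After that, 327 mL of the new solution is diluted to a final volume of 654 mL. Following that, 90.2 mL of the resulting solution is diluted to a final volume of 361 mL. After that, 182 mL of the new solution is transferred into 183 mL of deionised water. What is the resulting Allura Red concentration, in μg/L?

Overall dilution factor = 20 × 40.09 × 2 × 4.002 × 2.005 = 1.29 × 10⁴.
236 μg/mL / 1.29 × 10⁴ = 0.0183 μg/mL = 18.3 μg/L.

18.3 μg/L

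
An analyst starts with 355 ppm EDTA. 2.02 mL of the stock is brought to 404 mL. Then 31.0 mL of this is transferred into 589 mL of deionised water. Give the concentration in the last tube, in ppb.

88.8 ppb

Overall dilution factor = 200 × 20 = 4000.
355 ppm / 4000 = 0.0887 ppm = 88.8 ppb.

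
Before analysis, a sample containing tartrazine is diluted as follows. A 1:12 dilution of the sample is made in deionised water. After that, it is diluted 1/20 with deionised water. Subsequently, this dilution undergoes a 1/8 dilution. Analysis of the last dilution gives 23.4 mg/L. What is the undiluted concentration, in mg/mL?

44.9 mg/mL

Overall dilution factor = 12 × 20 × 8 = 1920.
Original = 23.4 mg/L × 1920 = 4.49 × 10⁴ mg/L = 44.9 mg/mL.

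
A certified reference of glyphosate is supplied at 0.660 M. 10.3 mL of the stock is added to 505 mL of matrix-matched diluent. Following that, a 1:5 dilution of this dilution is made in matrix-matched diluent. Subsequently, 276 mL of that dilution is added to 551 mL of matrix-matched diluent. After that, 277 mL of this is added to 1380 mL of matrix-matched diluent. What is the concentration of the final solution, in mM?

Overall dilution factor = 50.03 × 5 × 2.996 × 5.982 = 4484.
0.660 M / 4484 = 1.47 × 10⁻⁴ M = 0.147 mM.

0.147 mM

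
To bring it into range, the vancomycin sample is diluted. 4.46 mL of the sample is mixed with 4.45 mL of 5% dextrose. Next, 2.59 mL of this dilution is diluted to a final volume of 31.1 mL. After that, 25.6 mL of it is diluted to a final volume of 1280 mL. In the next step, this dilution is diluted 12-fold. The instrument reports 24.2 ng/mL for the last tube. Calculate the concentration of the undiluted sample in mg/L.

Overall dilution factor = 1.998 × 12.01 × 50 × 12 = 1.44 × 10⁴.
Original = 24.2 ng/mL × 1.44 × 10⁴ = 3.48 × 10⁵ ng/mL = 348 mg/L.

348 mg/L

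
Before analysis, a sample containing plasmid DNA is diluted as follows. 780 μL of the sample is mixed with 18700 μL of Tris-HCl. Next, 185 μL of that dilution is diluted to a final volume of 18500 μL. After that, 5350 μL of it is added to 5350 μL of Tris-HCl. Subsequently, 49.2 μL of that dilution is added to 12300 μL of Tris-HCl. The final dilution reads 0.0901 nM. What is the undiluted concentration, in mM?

0.113 mM

Overall dilution factor = 24.97 × 100 × 2 × 251 = 1.25 × 10⁶.
Original = 0.0901 nM × 1.25 × 10⁶ = 1.13 × 10⁵ nM = 0.113 mM.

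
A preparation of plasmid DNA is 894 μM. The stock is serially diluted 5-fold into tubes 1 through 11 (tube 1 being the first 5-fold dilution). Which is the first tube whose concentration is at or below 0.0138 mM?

Tube n has concentration 894 μM / 5ⁿ.
Need 5ⁿ ≥ 894 μM / 0.0138 mM = 64.8, so n ≥ 2.59.
First such tube: n = 3.

tube 3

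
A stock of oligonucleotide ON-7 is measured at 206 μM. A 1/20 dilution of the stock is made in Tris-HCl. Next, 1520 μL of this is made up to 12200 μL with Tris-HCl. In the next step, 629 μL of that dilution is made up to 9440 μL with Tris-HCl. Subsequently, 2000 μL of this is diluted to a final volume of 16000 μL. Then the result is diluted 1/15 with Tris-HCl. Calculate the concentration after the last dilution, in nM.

Overall dilution factor = 20 × 8.026 × 15.01 × 8 × 15 = 2.89 × 10⁵.
206 μM / 2.89 × 10⁵ = 7.13 × 10⁻⁴ μM = 0.713 nM.

0.713 nM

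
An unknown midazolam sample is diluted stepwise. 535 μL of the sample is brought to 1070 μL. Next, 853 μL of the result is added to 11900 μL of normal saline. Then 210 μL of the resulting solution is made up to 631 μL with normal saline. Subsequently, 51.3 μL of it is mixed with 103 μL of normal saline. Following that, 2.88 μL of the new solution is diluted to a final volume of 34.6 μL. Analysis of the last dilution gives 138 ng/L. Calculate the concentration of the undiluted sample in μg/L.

448 μg/L

Overall dilution factor = 2 × 14.95 × 3.005 × 3.008 × 12.01 = 3247.
Original = 138 ng/L × 3247 = 4.48 × 10⁵ ng/L = 448 μg/L.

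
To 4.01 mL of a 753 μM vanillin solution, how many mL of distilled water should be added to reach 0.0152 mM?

195 mL

0.0152 mM = 15.2 μM.
V₂ = C₁V₁/C₂ = 753 × 4.01 / 15.2 = 199 mL.
Diluent to add = V₂ − V₁ = 199 − 4.01 = 195 mL.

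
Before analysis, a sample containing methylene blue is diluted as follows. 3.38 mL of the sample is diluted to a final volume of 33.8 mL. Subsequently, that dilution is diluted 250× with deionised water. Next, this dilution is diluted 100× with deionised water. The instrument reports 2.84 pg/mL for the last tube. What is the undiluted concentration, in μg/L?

Overall dilution factor = 10 × 250 × 100 = 2.50 × 10⁵.
Original = 2.84 pg/mL × 2.50 × 10⁵ = 7.10 × 10⁵ pg/mL = 710 μg/L.

710 μg/L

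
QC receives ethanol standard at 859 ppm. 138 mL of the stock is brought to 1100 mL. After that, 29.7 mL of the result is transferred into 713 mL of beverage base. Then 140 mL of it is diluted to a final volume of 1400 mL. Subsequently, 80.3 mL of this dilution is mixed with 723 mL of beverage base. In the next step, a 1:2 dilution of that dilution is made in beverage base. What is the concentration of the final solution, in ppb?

Overall dilution factor = 7.971 × 25.01 × 10 × 10.00 × 2 = 3.99 × 10⁴.
859 ppm / 3.99 × 10⁴ = 0.0215 ppm = 21.5 ppb.

21.5 ppb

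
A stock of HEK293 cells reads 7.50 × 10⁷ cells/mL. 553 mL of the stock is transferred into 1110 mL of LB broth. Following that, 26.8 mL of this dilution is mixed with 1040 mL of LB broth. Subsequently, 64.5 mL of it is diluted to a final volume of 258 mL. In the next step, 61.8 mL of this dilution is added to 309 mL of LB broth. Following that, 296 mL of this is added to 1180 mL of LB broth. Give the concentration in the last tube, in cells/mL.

5240 cells/mL

Overall dilution factor = 3.007 × 39.81 × 4 × 6 × 4.986 = 1.43 × 10⁴.
7.50 × 10⁷ cells/mL / 1.43 × 10⁴ = 5240 cells/mL.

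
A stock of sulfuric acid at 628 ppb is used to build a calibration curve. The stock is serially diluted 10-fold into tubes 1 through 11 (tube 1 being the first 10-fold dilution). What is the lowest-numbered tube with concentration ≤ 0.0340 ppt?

tube 8

Tube n has concentration 628 ppb / 10ⁿ.
Need 10ⁿ ≥ 628 ppb / 0.0340 ppt = 1.85 × 10⁷, so n ≥ 7.27.
First such tube: n = 8.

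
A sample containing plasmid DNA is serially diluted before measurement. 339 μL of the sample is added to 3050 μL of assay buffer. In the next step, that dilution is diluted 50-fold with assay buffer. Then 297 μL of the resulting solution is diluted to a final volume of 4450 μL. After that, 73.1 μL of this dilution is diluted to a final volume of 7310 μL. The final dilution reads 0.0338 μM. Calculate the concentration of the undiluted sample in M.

Overall dilution factor = 9.997 × 50 × 14.98 × 100 = 7.49 × 10⁵.
Original = 0.0338 μM × 7.49 × 10⁵ = 2.53 × 10⁴ μM = 0.0253 M.

0.0253 M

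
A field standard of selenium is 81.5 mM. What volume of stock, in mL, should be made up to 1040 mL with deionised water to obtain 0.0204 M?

260 mL

0.0204 M = 20.4 mM.
V₁ = C₂V₂/C₁ = 20.4 × 1040 / 81.5 = 260 mL.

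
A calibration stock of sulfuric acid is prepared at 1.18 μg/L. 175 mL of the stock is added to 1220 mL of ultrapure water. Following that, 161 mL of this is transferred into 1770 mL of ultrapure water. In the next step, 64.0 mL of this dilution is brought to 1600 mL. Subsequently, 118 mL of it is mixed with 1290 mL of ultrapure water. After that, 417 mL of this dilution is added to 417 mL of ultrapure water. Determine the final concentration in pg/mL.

Overall dilution factor = 7.971 × 11.99 × 25 × 11.93 × 2 = 5.70 × 10⁴.
1.18 μg/L / 5.70 × 10⁴ = 2.07 × 10⁻⁵ μg/L = 0.0207 pg/mL.

0.0207 pg/mL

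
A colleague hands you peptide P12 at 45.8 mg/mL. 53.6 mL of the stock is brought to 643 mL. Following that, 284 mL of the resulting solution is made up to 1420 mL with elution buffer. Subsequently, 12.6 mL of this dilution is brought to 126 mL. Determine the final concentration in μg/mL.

76.4 μg/mL

Overall dilution factor = 12.00 × 5 × 10 = 600.
45.8 mg/mL / 600 = 0.0764 mg/mL = 76.4 μg/mL.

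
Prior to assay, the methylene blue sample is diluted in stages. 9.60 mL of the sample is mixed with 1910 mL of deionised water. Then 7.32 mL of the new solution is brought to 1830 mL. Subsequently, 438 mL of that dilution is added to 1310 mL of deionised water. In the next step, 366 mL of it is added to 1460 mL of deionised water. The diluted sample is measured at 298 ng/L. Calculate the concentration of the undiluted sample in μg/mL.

297 μg/mL

Overall dilution factor = 200.0 × 250 × 3.991 × 4.989 = 9.95 × 10⁵.
Original = 298 ng/L × 9.95 × 10⁵ = 2.97 × 10⁸ ng/L = 297 μg/mL.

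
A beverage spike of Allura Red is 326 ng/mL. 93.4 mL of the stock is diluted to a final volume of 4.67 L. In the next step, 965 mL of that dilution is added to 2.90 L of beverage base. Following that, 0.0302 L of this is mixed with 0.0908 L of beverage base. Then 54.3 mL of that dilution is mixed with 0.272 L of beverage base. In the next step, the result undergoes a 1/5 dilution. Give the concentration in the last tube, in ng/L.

Overall dilution factor = 50 × 4.005 × 4.007 × 6.009 × 5 = 2.41 × 10⁴.
326 ng/mL / 2.41 × 10⁴ = 0.0135 ng/mL = 13.5 ng/L.

13.5 ng/L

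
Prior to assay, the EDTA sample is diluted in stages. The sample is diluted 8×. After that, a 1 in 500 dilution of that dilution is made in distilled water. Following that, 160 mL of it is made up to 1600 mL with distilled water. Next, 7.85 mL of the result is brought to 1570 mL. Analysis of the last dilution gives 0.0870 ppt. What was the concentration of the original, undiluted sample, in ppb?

696 ppb

Overall dilution factor = 8 × 500 × 10 × 200 = 8.00 × 10⁶.
Original = 0.0870 ppt × 8.00 × 10⁶ = 6.96 × 10⁵ ppt = 696 ppb.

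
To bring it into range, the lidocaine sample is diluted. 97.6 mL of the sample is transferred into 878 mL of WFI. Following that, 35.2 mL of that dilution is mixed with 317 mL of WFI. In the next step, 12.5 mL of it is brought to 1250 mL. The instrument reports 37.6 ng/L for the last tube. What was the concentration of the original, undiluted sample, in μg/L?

376 μg/L

Overall dilution factor = 9.996 × 10.01 × 100 = 1.00 × 10⁴.
Original = 37.6 ng/L × 1.00 × 10⁴ = 3.76 × 10⁵ ng/L = 376 μg/L.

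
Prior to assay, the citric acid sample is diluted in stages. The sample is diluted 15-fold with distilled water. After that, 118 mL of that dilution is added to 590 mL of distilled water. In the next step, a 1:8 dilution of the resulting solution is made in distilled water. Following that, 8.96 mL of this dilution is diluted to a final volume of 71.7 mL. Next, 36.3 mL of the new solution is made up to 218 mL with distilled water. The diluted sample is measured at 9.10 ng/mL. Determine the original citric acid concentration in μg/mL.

315 μg/mL

Overall dilution factor = 15 × 6 × 8 × 8.002 × 6.006 = 3.46 × 10⁴.
Original = 9.10 ng/mL × 3.46 × 10⁴ = 3.15 × 10⁵ ng/mL = 315 μg/mL.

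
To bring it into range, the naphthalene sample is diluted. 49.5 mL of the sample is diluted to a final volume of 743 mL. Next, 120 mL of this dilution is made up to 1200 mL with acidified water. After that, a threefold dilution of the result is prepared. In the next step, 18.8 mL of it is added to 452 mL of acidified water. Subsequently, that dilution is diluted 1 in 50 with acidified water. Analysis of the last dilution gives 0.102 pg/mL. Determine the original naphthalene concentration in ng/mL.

57.5 ng/mL

Overall dilution factor = 15.01 × 10 × 3 × 25.04 × 50 = 5.64 × 10⁵.
Original = 0.102 pg/mL × 5.64 × 10⁵ = 5.75 × 10⁴ pg/mL = 57.5 ng/mL.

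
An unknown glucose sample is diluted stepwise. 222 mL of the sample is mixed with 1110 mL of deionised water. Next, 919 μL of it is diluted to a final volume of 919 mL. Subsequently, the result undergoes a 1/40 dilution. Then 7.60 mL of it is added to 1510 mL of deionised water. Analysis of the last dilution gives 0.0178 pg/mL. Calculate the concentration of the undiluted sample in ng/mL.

853 ng/mL

Overall dilution factor = 6 × 1000 × 40 × 199.7 = 4.79 × 10⁷.
Original = 0.0178 pg/mL × 4.79 × 10⁷ = 8.53 × 10⁵ pg/mL = 853 ng/mL.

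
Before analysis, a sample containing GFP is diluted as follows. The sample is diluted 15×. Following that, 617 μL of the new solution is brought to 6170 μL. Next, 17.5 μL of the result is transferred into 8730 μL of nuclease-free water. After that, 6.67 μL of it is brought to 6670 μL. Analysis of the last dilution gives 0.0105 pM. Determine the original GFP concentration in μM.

0.787 μM

Overall dilution factor = 15 × 10 × 499.9 × 1000 = 7.50 × 10⁷.
Original = 0.0105 pM × 7.50 × 10⁷ = 7.87 × 10⁵ pM = 0.787 μM.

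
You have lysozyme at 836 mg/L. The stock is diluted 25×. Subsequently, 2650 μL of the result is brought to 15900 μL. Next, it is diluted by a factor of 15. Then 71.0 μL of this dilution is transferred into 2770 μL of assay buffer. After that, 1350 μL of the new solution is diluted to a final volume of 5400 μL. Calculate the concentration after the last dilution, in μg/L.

2.32 μg/L

Overall dilution factor = 25 × 6 × 15 × 40.01 × 4 = 3.60 × 10⁵.
836 mg/L / 3.60 × 10⁵ = 2.32 × 10⁻³ mg/L = 2.32 μg/L.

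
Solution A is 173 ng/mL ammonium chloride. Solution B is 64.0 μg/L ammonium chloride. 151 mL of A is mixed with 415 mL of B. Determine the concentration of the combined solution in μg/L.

C_B = 64.0 μg/L = 64.0 ng/mL.
C_mix = (C_A·V_A + C_B·V_B)/(V_A + V_B) = (173×151 + 64.0×415) / 566.0 = 93.1 ng/mL = 93.1 μg/L.

93.1 μg/L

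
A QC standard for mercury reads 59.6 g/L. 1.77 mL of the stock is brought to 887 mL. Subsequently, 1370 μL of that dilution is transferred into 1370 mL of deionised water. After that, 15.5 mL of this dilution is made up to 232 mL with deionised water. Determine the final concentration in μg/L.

Overall dilution factor = 501.1 × 1001 × 14.97 = 7.51 × 10⁶.
59.6 g/L / 7.51 × 10⁶ = 7.94 × 10⁻⁶ g/L = 7.94 μg/L.

7.94 μg/L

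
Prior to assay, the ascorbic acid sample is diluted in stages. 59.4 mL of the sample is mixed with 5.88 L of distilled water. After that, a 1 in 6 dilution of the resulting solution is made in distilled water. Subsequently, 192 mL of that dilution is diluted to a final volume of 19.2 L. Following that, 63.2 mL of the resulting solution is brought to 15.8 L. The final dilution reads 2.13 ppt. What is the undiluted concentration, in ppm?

31.9 ppm

Overall dilution factor = 99.99 × 6 × 100 × 250 = 1.50 × 10⁷.
Original = 2.13 ppt × 1.50 × 10⁷ = 3.19 × 10⁷ ppt = 31.9 ppm.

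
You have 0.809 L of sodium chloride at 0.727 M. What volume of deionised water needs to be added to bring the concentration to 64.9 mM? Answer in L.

64.9 mM = 0.0649 M.
V₂ = C₁V₁/C₂ = 0.727 × 0.809 / 0.0649 = 9.06 L.
Diluent to add = V₂ − V₁ = 9.06 − 0.809 = 8.25 L.

8.25 L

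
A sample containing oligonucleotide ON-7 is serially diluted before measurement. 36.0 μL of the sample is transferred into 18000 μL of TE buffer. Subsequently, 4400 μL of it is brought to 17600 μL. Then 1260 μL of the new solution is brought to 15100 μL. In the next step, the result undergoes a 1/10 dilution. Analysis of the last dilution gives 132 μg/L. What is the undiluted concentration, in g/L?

31.7 g/L

Overall dilution factor = 501 × 4 × 11.98 × 10 = 2.40 × 10⁵.
Original = 132 μg/L × 2.40 × 10⁵ = 3.17 × 10⁷ μg/L = 31.7 g/L.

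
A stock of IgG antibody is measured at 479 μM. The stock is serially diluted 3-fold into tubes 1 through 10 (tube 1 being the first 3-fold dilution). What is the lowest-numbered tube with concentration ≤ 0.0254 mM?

tube 3

Tube n has concentration 479 μM / 3ⁿ.
Need 3ⁿ ≥ 479 μM / 0.0254 mM = 18.9, so n ≥ 2.67.
First such tube: n = 3.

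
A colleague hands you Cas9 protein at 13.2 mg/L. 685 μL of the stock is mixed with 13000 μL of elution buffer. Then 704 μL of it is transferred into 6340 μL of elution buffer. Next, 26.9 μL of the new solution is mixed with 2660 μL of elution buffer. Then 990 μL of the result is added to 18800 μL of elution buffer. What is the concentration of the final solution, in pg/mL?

Overall dilution factor = 19.98 × 10.01 × 99.88 × 19.99 = 3.99 × 10⁵.
13.2 mg/L / 3.99 × 10⁵ = 3.31 × 10⁻⁵ mg/L = 33.1 pg/mL.

33.1 pg/mL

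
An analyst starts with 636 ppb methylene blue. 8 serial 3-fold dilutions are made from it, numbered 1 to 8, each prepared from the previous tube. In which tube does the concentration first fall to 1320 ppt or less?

tube 6

Tube n has concentration 636 ppb / 3ⁿ.
Need 3ⁿ ≥ 636 ppb / 1320 ppt = 482, so n ≥ 5.62.
First such tube: n = 6.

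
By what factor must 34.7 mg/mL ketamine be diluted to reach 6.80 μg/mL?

5100

Factor = C₀/C_target = 34.7 mg/mL / 6.80 μg/mL = 5100.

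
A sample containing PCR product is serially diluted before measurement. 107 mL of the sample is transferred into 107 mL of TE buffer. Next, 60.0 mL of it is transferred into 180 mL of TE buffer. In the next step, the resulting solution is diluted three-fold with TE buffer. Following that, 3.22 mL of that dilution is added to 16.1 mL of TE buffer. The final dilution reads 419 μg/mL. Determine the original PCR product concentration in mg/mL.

60.3 mg/mL

Overall dilution factor = 2 × 4 × 3 × 6 = 144.
Original = 419 μg/mL × 144 = 6.03 × 10⁴ μg/mL = 60.3 mg/mL.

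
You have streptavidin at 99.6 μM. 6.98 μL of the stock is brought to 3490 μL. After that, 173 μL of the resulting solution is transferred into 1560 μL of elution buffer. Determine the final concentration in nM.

Overall dilution factor = 500 × 10.02 = 5009.
99.6 μM / 5009 = 0.0199 μM = 19.9 nM.

19.9 nM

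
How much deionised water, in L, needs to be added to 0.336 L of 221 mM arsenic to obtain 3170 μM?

23.1 L

3170 μM = 3.17 mM.
V₂ = C₁V₁/C₂ = 221 × 0.336 / 3.17 = 23.4 L.
Diluent to add = V₂ − V₁ = 23.4 − 0.336 = 23.1 L.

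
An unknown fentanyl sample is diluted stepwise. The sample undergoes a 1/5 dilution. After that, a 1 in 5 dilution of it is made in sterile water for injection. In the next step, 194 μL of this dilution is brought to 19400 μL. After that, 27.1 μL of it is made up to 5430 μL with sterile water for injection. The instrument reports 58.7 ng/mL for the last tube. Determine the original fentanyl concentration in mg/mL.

Overall dilution factor = 5 × 5 × 100 × 200.4 = 5.01 × 10⁵.
Original = 58.7 ng/mL × 5.01 × 10⁵ = 2.94 × 10⁷ ng/mL = 29.4 mg/mL.

29.4 mg/mL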